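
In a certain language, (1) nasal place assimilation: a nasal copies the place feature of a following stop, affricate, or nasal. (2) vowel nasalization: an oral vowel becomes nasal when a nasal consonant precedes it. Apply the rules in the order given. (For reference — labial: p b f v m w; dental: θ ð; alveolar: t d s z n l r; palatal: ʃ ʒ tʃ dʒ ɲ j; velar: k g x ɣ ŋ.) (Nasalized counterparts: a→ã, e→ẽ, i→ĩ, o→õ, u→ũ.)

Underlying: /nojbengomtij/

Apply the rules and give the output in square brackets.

Rule 1: /n/ before /g/ (velar) → [ŋ]
Rule 1: /m/ before /t/ (alveolar) → [n]
After rule 1: nojbeŋgontij
Rule 2: /o/ after nasal /n/ → [õ]

[nõjbeŋgontij]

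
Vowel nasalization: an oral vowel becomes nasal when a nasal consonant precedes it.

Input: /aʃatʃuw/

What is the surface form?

no segment meets the rule's conditions; no change.

[aʃatʃuw]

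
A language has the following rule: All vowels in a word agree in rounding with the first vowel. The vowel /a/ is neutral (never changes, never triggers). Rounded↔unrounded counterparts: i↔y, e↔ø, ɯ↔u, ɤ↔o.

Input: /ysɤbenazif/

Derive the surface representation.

/ɤ/ harmonizes with /y/ ([+round]) → [o]
/e/ harmonizes with /y/ ([+round]) → [ø]
/i/ harmonizes with /y/ ([+round]) → [y]

[ysobønazyf]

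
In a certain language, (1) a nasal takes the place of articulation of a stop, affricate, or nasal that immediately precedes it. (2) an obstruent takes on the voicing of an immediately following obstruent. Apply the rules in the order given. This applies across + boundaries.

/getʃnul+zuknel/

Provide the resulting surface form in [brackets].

Rule 1: /n/ after /tʃ/ (palatal) → [ɲ]
Rule 1: /n/ after /k/ (velar) → [ŋ]
After rule 1: getʃɲul+zukŋel
Rule 2: no segment meets the rule's conditions; no change.

[getʃɲul+zukŋel]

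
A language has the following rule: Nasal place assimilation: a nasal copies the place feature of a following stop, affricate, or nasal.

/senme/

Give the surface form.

/n/ before /m/ (labial) → [m]

[semme]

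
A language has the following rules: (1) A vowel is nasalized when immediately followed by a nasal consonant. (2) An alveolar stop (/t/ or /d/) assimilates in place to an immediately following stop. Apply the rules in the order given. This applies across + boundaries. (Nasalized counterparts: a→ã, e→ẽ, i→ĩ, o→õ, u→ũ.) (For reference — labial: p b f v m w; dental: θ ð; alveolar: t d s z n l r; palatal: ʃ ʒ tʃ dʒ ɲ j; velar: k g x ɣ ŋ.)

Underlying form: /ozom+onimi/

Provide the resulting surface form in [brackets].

Rule 1: /o/ before nasal /m/ → [õ]
Rule 1: /o/ before nasal /n/ → [õ]
Rule 1: /i/ before nasal /m/ → [ĩ]
After rule 1: ozõm+õnĩmi
Rule 2: no segment meets the rule's conditions; no change.

[ozõm+õnĩmi]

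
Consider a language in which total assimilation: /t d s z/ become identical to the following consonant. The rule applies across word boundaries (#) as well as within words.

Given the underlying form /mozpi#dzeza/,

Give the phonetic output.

[moppi#zzeza]

/z/ before /p/ → [p] (total assimilation)
/d/ before /z/ → [z] (total assimilation)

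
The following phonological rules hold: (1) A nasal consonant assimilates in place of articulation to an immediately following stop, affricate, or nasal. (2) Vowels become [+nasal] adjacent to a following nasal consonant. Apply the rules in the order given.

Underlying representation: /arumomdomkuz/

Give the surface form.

[arũmõndõŋkuz]

Rule 1: /m/ before /d/ (alveolar) → [n]
Rule 1: /m/ before /k/ (velar) → [ŋ]
After rule 1: arumondoŋkuz
Rule 2: /u/ before nasal /m/ → [ũ]
Rule 2: /o/ before nasal /n/ → [õ]
Rule 2: /o/ before nasal /ŋ/ → [õ]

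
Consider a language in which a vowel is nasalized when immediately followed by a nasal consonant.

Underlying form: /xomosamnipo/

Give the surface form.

[xõmosãmnipo]

/o/ before nasal /m/ → [õ]
/a/ before nasal /m/ → [ã]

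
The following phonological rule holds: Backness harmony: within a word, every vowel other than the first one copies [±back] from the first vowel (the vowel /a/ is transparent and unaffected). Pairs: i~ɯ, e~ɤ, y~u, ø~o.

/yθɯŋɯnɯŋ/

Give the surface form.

[yθiŋiniŋ]

/ɯ/ harmonizes with /y/ ([-back]) → [i]
/ɯ/ harmonizes with /y/ ([-back]) → [i]
/ɯ/ harmonizes with /y/ ([-back]) → [i]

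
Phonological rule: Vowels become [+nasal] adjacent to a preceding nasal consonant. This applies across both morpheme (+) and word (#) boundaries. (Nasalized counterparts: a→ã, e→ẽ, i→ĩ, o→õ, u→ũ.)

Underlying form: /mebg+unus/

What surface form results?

/e/ after nasal /m/ → [ẽ]
/u/ after nasal /n/ → [ũ]

[mẽbg+unũs]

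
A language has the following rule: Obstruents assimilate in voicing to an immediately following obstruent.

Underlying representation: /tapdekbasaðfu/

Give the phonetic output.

/p/ before /d/ (voiced) → [b]
/k/ before /b/ (voiced) → [g]
/ð/ before /f/ (voiceless) → [θ]

[tabdegbasaθfu]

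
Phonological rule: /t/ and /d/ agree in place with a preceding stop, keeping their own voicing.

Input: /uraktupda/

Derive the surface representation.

[urakkupba]

/t/ after /k/ (velar) → [k]
/d/ after /p/ (labial) → [b]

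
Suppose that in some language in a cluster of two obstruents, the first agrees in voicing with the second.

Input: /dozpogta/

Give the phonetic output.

[dospokta]

/z/ before /p/ (voiceless) → [s]
/g/ before /t/ (voiceless) → [k]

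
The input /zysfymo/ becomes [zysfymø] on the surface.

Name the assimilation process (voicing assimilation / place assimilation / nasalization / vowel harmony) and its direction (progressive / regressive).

/o/→[ø].
Vowels agree with the first vowel, so the harmony is progressive.

vowel harmony, progressive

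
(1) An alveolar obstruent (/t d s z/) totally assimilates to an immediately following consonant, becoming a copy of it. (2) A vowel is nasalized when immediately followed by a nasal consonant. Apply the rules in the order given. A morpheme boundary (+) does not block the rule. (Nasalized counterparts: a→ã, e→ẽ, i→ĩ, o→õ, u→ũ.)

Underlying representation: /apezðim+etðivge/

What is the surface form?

[apeððĩm+eððivge]

Rule 1: /z/ before /ð/ → [ð] (total assimilation)
Rule 1: /t/ before /ð/ → [ð] (total assimilation)
After rule 1: apeððim+eððivge
Rule 2: /i/ before nasal /m/ → [ĩ]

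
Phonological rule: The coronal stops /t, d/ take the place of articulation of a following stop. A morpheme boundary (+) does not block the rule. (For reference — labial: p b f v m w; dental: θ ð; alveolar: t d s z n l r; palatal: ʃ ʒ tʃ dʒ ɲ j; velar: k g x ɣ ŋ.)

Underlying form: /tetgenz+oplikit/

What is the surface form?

/t/ before /g/ (velar) → [k]

[tekgenz+oplikit]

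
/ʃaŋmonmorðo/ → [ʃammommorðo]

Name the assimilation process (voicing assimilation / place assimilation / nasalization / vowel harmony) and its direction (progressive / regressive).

place assimilation, regressive

/ŋ/→[m] /n/→[m].
Each target copies a feature from the following segment, so the direction is regressive.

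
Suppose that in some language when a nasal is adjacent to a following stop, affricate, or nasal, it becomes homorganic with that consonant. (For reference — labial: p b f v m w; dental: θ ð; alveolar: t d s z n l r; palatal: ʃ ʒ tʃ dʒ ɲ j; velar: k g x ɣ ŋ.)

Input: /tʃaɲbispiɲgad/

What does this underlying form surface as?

[tʃambispiŋgad]

/ɲ/ before /b/ (labial) → [m]
/ɲ/ before /g/ (velar) → [ŋ]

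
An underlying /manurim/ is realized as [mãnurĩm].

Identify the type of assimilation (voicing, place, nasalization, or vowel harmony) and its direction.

/a/→[ã] /i/→[ĩ].
Each target copies a feature from the following segment, so the direction is regressive.

nasalization, regressive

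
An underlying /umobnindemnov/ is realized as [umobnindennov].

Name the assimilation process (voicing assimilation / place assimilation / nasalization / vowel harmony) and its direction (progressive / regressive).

place assimilation, regressive

/m/→[n].
Each target copies a feature from the following segment, so the direction is regressive.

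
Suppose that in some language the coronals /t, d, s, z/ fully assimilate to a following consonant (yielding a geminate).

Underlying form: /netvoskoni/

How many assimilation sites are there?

2

/t/ before /v/ → [v] (total assimilation)
/s/ before /k/ → [k] (total assimilation)
2 segments change.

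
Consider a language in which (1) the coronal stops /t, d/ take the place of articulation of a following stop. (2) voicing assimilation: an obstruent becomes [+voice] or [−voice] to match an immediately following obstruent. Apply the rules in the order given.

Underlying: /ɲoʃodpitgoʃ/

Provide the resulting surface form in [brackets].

Rule 1: /d/ before /p/ (labial) → [b]
Rule 1: /t/ before /g/ (velar) → [k]
After rule 1: ɲoʃobpikgoʃ
Rule 2: /b/ before /p/ (voiceless) → [p]
Rule 2: /k/ before /g/ (voiced) → [g]

[ɲoʃoppiggoʃ]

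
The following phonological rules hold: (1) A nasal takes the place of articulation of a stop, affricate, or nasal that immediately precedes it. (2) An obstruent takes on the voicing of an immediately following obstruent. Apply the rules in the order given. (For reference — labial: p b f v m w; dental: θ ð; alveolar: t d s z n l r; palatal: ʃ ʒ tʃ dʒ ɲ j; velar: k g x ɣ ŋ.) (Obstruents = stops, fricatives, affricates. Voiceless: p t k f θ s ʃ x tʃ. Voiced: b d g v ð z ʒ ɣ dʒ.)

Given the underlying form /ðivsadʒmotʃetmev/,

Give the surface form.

Rule 1: /m/ after /dʒ/ (palatal) → [ɲ]
Rule 1: /m/ after /t/ (alveolar) → [n]
After rule 1: ðivsadʒɲotʃetnev
Rule 2: /v/ before /s/ (voiceless) → [f]

[ðifsadʒɲotʃetnev]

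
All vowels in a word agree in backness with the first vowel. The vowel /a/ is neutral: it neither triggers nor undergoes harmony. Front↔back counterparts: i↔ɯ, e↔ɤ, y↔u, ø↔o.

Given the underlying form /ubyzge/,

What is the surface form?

/y/ harmonizes with /u/ ([+back]) → [u]
/e/ harmonizes with /u/ ([+back]) → [ɤ]

[ubuzgɤ]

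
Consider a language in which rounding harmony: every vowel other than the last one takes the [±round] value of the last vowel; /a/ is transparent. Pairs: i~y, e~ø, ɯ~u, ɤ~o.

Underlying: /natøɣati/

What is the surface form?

[nateɣati]

/ø/ harmonizes with /i/ ([-round]) → [e]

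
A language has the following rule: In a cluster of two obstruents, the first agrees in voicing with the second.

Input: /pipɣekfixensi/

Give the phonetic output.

/p/ before /ɣ/ (voiced) → [b]

[pibɣekfixensi]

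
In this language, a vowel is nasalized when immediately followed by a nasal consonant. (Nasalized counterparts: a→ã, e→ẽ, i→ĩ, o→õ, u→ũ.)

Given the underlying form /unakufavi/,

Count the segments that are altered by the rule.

/u/ before nasal /n/ → [ũ]
1 segment changes.

1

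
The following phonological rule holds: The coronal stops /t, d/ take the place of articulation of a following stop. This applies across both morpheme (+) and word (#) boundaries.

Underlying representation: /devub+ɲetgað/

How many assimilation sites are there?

/t/ before /g/ (velar) → [k]
1 segment changes.

1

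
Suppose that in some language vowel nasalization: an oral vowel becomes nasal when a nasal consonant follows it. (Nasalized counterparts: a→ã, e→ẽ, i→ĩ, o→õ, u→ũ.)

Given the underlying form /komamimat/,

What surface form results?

[kõmãmĩmat]

/o/ before nasal /m/ → [õ]
/a/ before nasal /m/ → [ã]
/i/ before nasal /m/ → [ĩ]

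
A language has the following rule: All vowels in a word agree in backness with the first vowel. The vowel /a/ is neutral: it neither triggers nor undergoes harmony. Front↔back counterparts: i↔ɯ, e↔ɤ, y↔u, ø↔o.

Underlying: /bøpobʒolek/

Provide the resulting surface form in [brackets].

/o/ harmonizes with /ø/ ([-back]) → [ø]
/o/ harmonizes with /ø/ ([-back]) → [ø]

[bøpøbʒølek]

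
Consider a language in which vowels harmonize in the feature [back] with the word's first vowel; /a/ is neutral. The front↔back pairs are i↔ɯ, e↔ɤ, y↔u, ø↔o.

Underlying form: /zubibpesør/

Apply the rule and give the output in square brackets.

[zubɯbpɤsor]

/i/ harmonizes with /u/ ([+back]) → [ɯ]
/e/ harmonizes with /u/ ([+back]) → [ɤ]
/ø/ harmonizes with /u/ ([+back]) → [o]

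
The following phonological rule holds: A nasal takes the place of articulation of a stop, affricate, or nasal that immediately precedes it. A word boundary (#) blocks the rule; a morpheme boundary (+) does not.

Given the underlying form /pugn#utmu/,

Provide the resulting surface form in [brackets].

[pugŋ#utnu]

/n/ after /g/ (velar) → [ŋ]
/m/ after /t/ (alveolar) → [n]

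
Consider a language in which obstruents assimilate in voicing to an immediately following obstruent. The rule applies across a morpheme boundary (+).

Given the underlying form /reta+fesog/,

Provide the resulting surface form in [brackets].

[reta+fesog]

no segment meets the rule's conditions; no change.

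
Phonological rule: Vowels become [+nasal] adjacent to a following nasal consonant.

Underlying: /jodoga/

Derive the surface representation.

[jodoga]

no segment meets the rule's conditions; no change.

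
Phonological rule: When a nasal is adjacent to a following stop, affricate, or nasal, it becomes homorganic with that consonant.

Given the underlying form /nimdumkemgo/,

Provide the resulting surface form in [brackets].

/m/ before /d/ (alveolar) → [n]
/m/ before /k/ (velar) → [ŋ]
/m/ before /g/ (velar) → [ŋ]

[ninduŋkeŋgo]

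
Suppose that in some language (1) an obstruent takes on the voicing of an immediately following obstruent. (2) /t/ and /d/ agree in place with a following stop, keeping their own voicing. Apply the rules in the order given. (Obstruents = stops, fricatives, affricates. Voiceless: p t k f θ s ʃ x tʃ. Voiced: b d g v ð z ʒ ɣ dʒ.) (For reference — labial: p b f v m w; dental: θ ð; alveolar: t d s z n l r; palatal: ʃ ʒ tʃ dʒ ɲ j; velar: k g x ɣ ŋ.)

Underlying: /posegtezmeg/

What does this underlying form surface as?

[posektezmeg]

Rule 1: /g/ before /t/ (voiceless) → [k]
After rule 1: posektezmeg
Rule 2: no segment meets the rule's conditions; no change.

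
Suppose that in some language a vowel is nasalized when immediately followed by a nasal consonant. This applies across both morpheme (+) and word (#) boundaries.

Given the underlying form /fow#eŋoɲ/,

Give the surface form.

[fow#ẽŋõɲ]

/e/ before nasal /ŋ/ → [ẽ]
/o/ before nasal /ɲ/ → [õ]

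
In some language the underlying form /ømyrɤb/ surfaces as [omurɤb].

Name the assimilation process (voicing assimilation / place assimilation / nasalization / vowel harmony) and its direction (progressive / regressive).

/ø/→[o] /y/→[u].
Vowels agree with the last vowel, so the harmony is regressive.

vowel harmony, regressive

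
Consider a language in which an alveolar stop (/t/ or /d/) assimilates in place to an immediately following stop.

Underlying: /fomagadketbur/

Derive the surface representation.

[fomagagkepbur]

/d/ before /k/ (velar) → [g]
/t/ before /b/ (labial) → [p]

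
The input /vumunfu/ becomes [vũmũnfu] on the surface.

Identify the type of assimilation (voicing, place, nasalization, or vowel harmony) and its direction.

/u/→[ũ] /u/→[ũ].
Each target copies a feature from the following segment, so the direction is regressive.

nasalization, regressive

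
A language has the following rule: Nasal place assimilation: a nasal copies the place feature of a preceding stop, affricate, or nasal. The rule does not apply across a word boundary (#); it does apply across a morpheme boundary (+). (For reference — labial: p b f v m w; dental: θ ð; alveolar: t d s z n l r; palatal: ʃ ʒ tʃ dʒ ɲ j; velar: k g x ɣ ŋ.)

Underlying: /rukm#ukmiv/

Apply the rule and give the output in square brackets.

[rukŋ#ukŋiv]

/m/ after /k/ (velar) → [ŋ]
/m/ after /k/ (velar) → [ŋ]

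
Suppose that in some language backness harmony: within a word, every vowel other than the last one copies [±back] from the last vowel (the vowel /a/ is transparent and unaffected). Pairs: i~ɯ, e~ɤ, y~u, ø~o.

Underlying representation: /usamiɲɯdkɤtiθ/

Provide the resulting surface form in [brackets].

/u/ harmonizes with /i/ ([-back]) → [y]
/ɯ/ harmonizes with /i/ ([-back]) → [i]
/ɤ/ harmonizes with /i/ ([-back]) → [e]

[ysamiɲidketiθ]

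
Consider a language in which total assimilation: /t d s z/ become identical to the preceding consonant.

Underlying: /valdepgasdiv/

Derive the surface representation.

[vallepgassiv]

/d/ after /l/ → [l] (total assimilation)
/d/ after /s/ → [s] (total assimilation)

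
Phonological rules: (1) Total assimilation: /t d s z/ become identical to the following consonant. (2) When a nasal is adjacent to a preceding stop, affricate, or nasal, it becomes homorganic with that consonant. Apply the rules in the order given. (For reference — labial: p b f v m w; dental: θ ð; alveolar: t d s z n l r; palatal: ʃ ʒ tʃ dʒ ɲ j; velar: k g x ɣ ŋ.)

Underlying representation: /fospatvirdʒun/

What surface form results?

Rule 1: /s/ before /p/ → [p] (total assimilation)
Rule 1: /t/ before /v/ → [v] (total assimilation)
After rule 1: foppavvirdʒun
Rule 2: no segment meets the rule's conditions; no change.

[foppavvirdʒun]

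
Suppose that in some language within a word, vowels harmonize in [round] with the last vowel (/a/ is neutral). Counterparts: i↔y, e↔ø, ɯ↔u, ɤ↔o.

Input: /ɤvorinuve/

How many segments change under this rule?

/o/ harmonizes with /e/ ([-round]) → [ɤ]
/u/ harmonizes with /e/ ([-round]) → [ɯ]
2 segments change.

2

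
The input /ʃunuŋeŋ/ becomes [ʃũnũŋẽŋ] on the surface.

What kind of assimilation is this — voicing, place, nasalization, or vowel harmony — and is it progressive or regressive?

/u/→[ũ] /u/→[ũ] /e/→[ẽ].
Each target copies a feature from the following segment, so the direction is regressive.

nasalization, regressive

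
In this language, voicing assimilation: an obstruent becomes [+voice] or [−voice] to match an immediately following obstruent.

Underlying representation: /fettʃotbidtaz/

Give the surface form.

[fettʃodbittaz]

/t/ before /b/ (voiced) → [d]
/d/ before /t/ (voiceless) → [t]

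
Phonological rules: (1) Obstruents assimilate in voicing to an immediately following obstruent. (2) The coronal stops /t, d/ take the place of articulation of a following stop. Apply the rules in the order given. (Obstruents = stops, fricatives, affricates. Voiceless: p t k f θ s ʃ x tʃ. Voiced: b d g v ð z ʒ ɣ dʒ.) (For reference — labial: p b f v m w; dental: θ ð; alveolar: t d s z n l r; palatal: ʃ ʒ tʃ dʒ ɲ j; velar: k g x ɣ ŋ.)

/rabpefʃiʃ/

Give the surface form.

Rule 1: /b/ before /p/ (voiceless) → [p]
After rule 1: rappefʃiʃ
Rule 2: no segment meets the rule's conditions; no change.

[rappefʃiʃ]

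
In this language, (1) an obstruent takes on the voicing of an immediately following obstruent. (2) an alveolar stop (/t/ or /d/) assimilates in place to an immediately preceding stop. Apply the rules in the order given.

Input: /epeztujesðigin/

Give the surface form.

[epestujezðigin]

Rule 1: /z/ before /t/ (voiceless) → [s]
Rule 1: /s/ before /ð/ (voiced) → [z]
After rule 1: epestujezðigin
Rule 2: no segment meets the rule's conditions; no change.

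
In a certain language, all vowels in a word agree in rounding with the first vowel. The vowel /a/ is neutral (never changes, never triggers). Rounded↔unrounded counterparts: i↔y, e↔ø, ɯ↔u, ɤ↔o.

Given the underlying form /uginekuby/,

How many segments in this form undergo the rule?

2

/i/ harmonizes with /u/ ([+round]) → [y]
/e/ harmonizes with /u/ ([+round]) → [ø]
2 segments change.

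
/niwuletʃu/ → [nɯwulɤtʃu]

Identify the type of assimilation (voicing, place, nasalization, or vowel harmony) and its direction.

vowel harmony, regressive

/i/→[ɯ] /e/→[ɤ].
Vowels agree with the last vowel, so the harmony is regressive.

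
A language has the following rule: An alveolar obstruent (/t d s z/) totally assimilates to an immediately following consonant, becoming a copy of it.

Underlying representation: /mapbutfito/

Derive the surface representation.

/t/ before /f/ → [f] (total assimilation)

[mapbuffito]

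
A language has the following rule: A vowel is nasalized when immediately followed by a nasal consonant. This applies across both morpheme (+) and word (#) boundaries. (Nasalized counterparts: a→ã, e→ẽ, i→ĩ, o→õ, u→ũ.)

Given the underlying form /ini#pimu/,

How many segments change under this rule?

2

/i/ before nasal /n/ → [ĩ]
/i/ before nasal /m/ → [ĩ]
2 segments change.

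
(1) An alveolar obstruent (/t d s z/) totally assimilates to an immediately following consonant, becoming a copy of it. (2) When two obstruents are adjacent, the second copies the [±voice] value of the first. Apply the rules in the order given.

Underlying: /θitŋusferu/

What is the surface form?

[θiŋŋufferu]

Rule 1: /t/ before /ŋ/ → [ŋ] (total assimilation)
Rule 1: /s/ before /f/ → [f] (total assimilation)
After rule 1: θiŋŋufferu
Rule 2: no segment meets the rule's conditions; no change.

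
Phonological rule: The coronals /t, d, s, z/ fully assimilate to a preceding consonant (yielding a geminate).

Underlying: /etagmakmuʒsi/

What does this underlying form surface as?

[etagmakmuʒʒi]

/s/ after /ʒ/ → [ʒ] (total assimilation)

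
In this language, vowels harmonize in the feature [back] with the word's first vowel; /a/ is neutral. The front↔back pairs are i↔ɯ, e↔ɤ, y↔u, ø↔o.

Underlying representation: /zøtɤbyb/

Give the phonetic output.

[zøtebyb]

/ɤ/ harmonizes with /ø/ ([-back]) → [e]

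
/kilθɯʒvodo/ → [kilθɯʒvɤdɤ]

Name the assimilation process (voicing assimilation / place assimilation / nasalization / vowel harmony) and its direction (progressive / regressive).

/o/→[ɤ] /o/→[ɤ].
Vowels agree with the first vowel, so the harmony is progressive.

vowel harmony, progressive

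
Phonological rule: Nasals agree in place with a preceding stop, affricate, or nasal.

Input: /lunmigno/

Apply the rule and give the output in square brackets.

[lunnigŋo]

/m/ after /n/ (alveolar) → [n]
/n/ after /g/ (velar) → [ŋ]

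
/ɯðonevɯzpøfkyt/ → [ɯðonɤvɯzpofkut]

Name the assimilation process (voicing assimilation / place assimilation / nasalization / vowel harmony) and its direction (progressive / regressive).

/e/→[ɤ] /ø/→[o] /y/→[u].
Vowels agree with the first vowel, so the harmony is progressive.

vowel harmony, progressive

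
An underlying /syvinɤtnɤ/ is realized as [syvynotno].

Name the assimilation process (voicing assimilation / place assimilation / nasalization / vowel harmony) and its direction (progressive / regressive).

/i/→[y] /ɤ/→[o] /ɤ/→[o].
Vowels agree with the first vowel, so the harmony is progressive.

vowel harmony, progressive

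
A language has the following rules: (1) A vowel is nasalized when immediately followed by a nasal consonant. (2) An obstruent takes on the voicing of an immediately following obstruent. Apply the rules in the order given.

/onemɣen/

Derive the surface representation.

Rule 1: /o/ before nasal /n/ → [õ]
Rule 1: /e/ before nasal /m/ → [ẽ]
Rule 1: /e/ before nasal /n/ → [ẽ]
After rule 1: õnẽmɣẽn
Rule 2: no segment meets the rule's conditions; no change.

[õnẽmɣẽn]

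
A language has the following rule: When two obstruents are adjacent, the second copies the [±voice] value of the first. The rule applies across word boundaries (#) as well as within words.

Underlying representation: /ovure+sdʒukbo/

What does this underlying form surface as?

/dʒ/ after /s/ (voiceless) → [tʃ]
/b/ after /k/ (voiceless) → [p]

[ovure+stʃukpo]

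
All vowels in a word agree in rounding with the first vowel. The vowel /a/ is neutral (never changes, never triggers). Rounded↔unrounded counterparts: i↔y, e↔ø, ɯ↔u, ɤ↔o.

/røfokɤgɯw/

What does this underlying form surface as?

/ɤ/ harmonizes with /ø/ ([+round]) → [o]
/ɯ/ harmonizes with /ø/ ([+round]) → [u]

[røfokoguw]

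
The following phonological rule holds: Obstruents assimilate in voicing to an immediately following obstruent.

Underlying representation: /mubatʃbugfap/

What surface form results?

[mubadʒbukfap]

/tʃ/ before /b/ (voiced) → [dʒ]
/g/ before /f/ (voiceless) → [k]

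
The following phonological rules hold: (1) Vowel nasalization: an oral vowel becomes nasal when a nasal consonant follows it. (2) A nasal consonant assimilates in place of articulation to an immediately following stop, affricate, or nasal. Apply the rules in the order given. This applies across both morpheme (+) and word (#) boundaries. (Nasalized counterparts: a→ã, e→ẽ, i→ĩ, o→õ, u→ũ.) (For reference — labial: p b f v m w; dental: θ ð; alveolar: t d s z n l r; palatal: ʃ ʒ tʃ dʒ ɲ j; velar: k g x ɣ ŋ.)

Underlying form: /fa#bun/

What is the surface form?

[fa#bũn]

Rule 1: /u/ before nasal /n/ → [ũ]
After rule 1: fa#bũn
Rule 2: no segment meets the rule's conditions; no change.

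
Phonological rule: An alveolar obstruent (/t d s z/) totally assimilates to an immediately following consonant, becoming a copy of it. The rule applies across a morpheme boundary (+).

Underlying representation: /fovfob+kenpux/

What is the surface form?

[fovfob+kenpux]

no segment meets the rule's conditions; no change.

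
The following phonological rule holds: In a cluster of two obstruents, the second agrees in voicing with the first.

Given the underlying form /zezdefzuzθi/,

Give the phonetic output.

/z/ after /f/ (voiceless) → [s]
/θ/ after /z/ (voiced) → [ð]

[zezdefsuzði]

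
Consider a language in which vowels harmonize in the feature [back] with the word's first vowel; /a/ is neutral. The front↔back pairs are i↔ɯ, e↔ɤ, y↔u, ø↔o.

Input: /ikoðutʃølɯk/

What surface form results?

[ikøðytʃølik]

/o/ harmonizes with /i/ ([-back]) → [ø]
/u/ harmonizes with /i/ ([-back]) → [y]
/ɯ/ harmonizes with /i/ ([-back]) → [i]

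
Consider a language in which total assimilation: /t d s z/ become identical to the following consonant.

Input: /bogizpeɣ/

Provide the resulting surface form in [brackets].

[bogippeɣ]

/z/ before /p/ → [p] (total assimilation)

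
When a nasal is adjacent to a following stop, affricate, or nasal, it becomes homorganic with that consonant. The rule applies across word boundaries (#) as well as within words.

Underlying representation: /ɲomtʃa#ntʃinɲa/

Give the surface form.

/m/ before /tʃ/ (palatal) → [ɲ]
/n/ before /tʃ/ (palatal) → [ɲ]
/n/ before /ɲ/ (palatal) → [ɲ]

[ɲoɲtʃa#ɲtʃiɲɲa]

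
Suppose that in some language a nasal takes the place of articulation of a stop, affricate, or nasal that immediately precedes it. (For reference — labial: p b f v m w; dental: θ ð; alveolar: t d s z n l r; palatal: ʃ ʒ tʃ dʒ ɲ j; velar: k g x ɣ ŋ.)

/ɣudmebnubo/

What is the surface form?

[ɣudnebmubo]

/m/ after /d/ (alveolar) → [n]
/n/ after /b/ (labial) → [m]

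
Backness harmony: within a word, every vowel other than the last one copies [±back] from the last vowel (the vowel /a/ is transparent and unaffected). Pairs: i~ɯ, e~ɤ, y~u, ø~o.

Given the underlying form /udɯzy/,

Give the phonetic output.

[ydizy]

/u/ harmonizes with /y/ ([-back]) → [y]
/ɯ/ harmonizes with /y/ ([-back]) → [i]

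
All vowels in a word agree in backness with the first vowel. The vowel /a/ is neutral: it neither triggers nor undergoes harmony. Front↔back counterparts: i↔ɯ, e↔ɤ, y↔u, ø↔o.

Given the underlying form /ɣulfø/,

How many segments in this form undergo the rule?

/ø/ harmonizes with /u/ ([+back]) → [o]
1 segment changes.

1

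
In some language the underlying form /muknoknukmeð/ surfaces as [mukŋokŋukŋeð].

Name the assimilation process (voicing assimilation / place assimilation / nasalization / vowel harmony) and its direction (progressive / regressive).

/n/→[ŋ] /n/→[ŋ] /m/→[ŋ].
Each target copies a feature from the preceding segment, so the direction is progressive.

place assimilation, progressive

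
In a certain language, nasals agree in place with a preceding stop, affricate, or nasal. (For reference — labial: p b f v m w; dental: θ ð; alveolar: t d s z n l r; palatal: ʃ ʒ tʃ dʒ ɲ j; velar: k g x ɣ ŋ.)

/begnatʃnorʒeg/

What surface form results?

[begŋatʃɲorʒeg]

/n/ after /g/ (velar) → [ŋ]
/n/ after /tʃ/ (palatal) → [ɲ]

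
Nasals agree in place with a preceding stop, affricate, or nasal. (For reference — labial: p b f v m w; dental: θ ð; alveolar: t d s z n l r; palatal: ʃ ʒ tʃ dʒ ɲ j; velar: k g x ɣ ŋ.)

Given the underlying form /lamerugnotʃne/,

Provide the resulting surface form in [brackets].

/n/ after /g/ (velar) → [ŋ]
/n/ after /tʃ/ (palatal) → [ɲ]

[lamerugŋotʃɲe]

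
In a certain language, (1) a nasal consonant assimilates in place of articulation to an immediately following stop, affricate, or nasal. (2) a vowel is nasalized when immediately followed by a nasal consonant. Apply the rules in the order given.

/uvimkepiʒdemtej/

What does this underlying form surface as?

[uvĩŋkepiʒdẽntej]

Rule 1: /m/ before /k/ (velar) → [ŋ]
Rule 1: /m/ before /t/ (alveolar) → [n]
After rule 1: uviŋkepiʒdentej
Rule 2: /i/ before nasal /ŋ/ → [ĩ]
Rule 2: /e/ before nasal /n/ → [ẽ]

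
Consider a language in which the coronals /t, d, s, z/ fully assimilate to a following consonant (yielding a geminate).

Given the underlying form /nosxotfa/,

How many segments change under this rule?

2

/s/ before /x/ → [x] (total assimilation)
/t/ before /f/ → [f] (total assimilation)
2 segments change.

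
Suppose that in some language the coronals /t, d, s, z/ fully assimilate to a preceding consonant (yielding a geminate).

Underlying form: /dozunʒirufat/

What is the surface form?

[dozunʒirufat]

no segment meets the rule's conditions; no change.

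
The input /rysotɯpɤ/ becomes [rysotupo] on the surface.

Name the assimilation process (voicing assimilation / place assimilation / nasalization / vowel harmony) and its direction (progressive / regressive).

/ɯ/→[u] /ɤ/→[o].
Vowels agree with the first vowel, so the harmony is progressive.

vowel harmony, progressive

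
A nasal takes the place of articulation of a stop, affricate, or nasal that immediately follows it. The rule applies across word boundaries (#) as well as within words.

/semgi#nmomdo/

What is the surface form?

[seŋgi#mmondo]

/m/ before /g/ (velar) → [ŋ]
/n/ before /m/ (labial) → [m]
/m/ before /d/ (alveolar) → [n]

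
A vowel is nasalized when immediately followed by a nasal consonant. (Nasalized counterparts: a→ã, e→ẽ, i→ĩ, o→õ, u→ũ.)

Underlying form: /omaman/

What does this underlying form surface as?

/o/ before nasal /m/ → [õ]
/a/ before nasal /m/ → [ã]
/a/ before nasal /n/ → [ã]

[õmãmãn]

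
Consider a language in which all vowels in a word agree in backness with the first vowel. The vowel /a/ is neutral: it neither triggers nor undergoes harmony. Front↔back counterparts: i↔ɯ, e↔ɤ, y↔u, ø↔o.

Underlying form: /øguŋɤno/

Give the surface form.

[øgyŋenø]

/u/ harmonizes with /ø/ ([-back]) → [y]
/ɤ/ harmonizes with /ø/ ([-back]) → [e]
/o/ harmonizes with /ø/ ([-back]) → [ø]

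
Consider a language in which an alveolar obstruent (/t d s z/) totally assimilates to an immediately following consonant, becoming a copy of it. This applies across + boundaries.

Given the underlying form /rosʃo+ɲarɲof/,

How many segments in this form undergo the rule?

1

/s/ before /ʃ/ → [ʃ] (total assimilation)
1 segment changes.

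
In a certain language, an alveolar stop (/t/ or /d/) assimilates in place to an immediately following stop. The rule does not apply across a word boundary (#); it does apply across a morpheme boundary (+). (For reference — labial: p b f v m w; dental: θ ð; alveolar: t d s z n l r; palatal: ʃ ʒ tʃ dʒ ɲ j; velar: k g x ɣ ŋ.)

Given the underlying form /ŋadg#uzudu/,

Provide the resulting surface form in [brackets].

[ŋagg#uzudu]

/d/ before /g/ (velar) → [g]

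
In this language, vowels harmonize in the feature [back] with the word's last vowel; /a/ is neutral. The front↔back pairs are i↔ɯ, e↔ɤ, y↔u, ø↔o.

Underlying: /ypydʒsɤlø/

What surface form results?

[ypydʒselø]

/ɤ/ harmonizes with /ø/ ([-back]) → [e]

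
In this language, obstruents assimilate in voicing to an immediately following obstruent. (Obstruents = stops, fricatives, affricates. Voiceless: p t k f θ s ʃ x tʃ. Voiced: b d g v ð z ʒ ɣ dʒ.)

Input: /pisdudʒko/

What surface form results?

/s/ before /d/ (voiced) → [z]
/dʒ/ before /k/ (voiceless) → [tʃ]

[pizdutʃko]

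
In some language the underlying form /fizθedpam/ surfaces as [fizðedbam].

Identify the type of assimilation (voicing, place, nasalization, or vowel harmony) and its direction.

/θ/→[ð] /p/→[b].
Each target copies a feature from the preceding segment, so the direction is progressive.

voicing assimilation, progressive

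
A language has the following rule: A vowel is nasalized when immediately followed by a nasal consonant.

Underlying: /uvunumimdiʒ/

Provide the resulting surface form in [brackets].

[uvũnũmĩmdiʒ]

/u/ before nasal /n/ → [ũ]
/u/ before nasal /m/ → [ũ]
/i/ before nasal /m/ → [ĩ]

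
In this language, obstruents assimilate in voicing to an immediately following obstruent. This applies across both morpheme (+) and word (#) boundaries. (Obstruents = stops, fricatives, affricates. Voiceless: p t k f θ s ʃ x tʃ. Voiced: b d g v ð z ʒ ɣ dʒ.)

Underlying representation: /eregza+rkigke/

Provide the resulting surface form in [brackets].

[eregza+rkikke]

/g/ before /k/ (voiceless) → [k]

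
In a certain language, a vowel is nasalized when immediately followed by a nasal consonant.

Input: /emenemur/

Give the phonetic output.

/e/ before nasal /m/ → [ẽ]
/e/ before nasal /n/ → [ẽ]
/e/ before nasal /m/ → [ẽ]

[ẽmẽnẽmur]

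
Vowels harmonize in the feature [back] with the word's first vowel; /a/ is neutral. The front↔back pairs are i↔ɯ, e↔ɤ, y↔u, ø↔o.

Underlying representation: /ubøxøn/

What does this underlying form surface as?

[uboxon]

/ø/ harmonizes with /u/ ([+back]) → [o]
/ø/ harmonizes with /u/ ([+back]) → [o]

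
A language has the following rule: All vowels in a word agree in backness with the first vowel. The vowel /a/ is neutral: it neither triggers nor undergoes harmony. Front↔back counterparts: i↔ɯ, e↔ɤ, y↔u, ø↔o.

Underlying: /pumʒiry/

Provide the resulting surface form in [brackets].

[pumʒɯru]

/i/ harmonizes with /u/ ([+back]) → [ɯ]
/y/ harmonizes with /u/ ([+back]) → [u]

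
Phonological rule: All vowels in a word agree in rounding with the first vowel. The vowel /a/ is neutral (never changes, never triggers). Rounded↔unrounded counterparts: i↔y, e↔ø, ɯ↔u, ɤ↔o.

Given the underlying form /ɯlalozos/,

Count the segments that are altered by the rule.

/o/ harmonizes with /ɯ/ ([-round]) → [ɤ]
/o/ harmonizes with /ɯ/ ([-round]) → [ɤ]
2 segments change.

2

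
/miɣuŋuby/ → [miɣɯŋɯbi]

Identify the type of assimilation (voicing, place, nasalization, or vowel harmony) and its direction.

/u/→[ɯ] /u/→[ɯ] /y/→[i].
Vowels agree with the first vowel, so the harmony is progressive.

vowel harmony, progressive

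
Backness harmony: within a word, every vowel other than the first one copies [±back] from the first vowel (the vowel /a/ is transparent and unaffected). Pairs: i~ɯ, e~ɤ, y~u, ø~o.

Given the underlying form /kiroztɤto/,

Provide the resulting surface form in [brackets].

[kirøztetø]

/o/ harmonizes with /i/ ([-back]) → [ø]
/ɤ/ harmonizes with /i/ ([-back]) → [e]
/o/ harmonizes with /i/ ([-back]) → [ø]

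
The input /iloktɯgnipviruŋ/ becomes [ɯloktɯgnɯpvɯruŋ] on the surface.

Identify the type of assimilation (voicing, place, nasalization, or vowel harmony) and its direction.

/i/→[ɯ] /i/→[ɯ] /i/→[ɯ].
Vowels agree with the last vowel, so the harmony is regressive.

vowel harmony, regressive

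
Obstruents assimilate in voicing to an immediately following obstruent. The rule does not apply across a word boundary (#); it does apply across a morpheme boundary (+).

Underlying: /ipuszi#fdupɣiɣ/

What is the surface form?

[ipuzzi#vdubɣiɣ]

/s/ before /z/ (voiced) → [z]
/f/ before /d/ (voiced) → [v]
/p/ before /ɣ/ (voiced) → [b]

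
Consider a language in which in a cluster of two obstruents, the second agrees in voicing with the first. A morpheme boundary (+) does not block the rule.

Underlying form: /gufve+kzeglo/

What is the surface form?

/v/ after /f/ (voiceless) → [f]
/z/ after /k/ (voiceless) → [s]

[guffe+kseglo]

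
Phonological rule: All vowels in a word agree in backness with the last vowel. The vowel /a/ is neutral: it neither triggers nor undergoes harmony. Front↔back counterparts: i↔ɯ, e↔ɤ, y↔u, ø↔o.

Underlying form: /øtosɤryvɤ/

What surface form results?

[otosɤruvɤ]

/ø/ harmonizes with /ɤ/ ([+back]) → [o]
/y/ harmonizes with /ɤ/ ([+back]) → [u]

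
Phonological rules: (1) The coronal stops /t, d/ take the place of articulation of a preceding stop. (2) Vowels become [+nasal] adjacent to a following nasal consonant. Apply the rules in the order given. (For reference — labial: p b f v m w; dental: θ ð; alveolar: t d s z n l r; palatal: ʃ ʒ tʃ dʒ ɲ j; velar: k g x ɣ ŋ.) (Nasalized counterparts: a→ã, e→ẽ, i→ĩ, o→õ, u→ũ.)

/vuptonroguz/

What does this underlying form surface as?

[vuppõnroguz]

Rule 1: /t/ after /p/ (labial) → [p]
After rule 1: vupponroguz
Rule 2: /o/ before nasal /n/ → [õ]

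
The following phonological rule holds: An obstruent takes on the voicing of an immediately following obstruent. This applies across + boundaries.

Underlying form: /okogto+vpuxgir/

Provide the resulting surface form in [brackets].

[okokto+fpuɣgir]

/g/ before /t/ (voiceless) → [k]
/v/ before /p/ (voiceless) → [f]
/x/ before /g/ (voiced) → [ɣ]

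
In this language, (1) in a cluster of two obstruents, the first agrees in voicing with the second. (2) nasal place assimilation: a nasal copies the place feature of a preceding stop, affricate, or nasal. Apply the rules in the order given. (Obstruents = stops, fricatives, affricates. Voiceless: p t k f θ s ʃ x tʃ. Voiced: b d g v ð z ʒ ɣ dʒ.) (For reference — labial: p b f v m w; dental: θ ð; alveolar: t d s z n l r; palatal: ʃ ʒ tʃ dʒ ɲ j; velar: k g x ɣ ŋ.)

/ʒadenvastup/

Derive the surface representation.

Rule 1: no segment meets the rule's conditions; no change.
After rule 1: ʒadenvastup
Rule 2: no segment meets the rule's conditions; no change.

[ʒadenvastup]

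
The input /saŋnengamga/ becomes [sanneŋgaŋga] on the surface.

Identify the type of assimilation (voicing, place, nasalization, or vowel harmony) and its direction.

place assimilation, regressive

/ŋ/→[n] /n/→[ŋ] /m/→[ŋ].
Each target copies a feature from the following segment, so the direction is regressive.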